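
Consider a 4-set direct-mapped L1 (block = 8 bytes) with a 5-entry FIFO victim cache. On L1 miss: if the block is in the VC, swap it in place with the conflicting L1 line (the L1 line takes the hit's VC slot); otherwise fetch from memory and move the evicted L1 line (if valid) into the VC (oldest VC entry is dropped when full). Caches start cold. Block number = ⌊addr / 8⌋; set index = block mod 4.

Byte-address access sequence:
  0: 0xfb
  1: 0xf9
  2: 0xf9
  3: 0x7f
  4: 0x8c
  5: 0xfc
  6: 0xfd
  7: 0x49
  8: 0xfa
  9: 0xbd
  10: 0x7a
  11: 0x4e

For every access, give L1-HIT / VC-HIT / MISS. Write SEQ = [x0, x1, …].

  [0] addr=0xfb blk=31 s=3: MISS | VC []
  [1] addr=0xf9 blk=31 s=3: L1-HIT | VC []
  [2] addr=0xf9 blk=31 s=3: L1-HIT | VC []
  [3] addr=0x7f blk=15 s=3: MISS | VC [31]
  [4] addr=0x8c blk=17 s=1: MISS | VC [31]
  [5] addr=0xfc blk=31 s=3: VC-HIT | VC [15]
  [6] addr=0xfd blk=31 s=3: L1-HIT | VC [15]
  [7] addr=0x49 blk=9 s=1: MISS | VC [15, 17]
  [8] addr=0xfa blk=31 s=3: L1-HIT | VC [15, 17]
  [9] addr=0xbd blk=23 s=3: MISS | VC [15, 17, 31]
  [10] addr=0x7a blk=15 s=3: VC-HIT | VC [23, 17, 31]
  [11] addr=0x4e blk=9 s=1: L1-HIT | VC [23, 17, 31]

SEQ = [MISS, L1-HIT, L1-HIT, MISS, MISS, VC-HIT, L1-HIT, MISS, L1-HIT, MISS, VC-HIT, L1-HIT]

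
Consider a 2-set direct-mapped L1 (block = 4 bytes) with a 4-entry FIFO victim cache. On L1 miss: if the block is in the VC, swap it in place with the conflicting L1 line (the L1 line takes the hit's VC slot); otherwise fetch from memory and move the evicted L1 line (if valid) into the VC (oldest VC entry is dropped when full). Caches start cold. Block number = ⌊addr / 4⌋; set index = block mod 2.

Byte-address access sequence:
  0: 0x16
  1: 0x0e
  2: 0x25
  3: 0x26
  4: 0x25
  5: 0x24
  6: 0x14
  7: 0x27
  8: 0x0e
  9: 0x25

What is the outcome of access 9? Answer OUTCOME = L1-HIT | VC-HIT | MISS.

  [0] addr=0x16 blk=5 s=1: MISS | VC []
  [1] addr=0xe blk=3 s=1: MISS | VC [5]
  [2] addr=0x25 blk=9 s=1: MISS | VC [5, 3]
  [3] addr=0x26 blk=9 s=1: L1-HIT | VC [5, 3]
  [4] addr=0x25 blk=9 s=1: L1-HIT | VC [5, 3]
  [5] addr=0x24 blk=9 s=1: L1-HIT | VC [5, 3]
  [6] addr=0x14 blk=5 s=1: VC-HIT | VC [9, 3]
  [7] addr=0x27 blk=9 s=1: VC-HIT | VC [5, 3]
  [8] addr=0xe blk=3 s=1: VC-HIT | VC [5, 9]
  [9] addr=0x25 blk=9 s=1: VC-HIT | VC [5, 3]

OUTCOME = VC-HIT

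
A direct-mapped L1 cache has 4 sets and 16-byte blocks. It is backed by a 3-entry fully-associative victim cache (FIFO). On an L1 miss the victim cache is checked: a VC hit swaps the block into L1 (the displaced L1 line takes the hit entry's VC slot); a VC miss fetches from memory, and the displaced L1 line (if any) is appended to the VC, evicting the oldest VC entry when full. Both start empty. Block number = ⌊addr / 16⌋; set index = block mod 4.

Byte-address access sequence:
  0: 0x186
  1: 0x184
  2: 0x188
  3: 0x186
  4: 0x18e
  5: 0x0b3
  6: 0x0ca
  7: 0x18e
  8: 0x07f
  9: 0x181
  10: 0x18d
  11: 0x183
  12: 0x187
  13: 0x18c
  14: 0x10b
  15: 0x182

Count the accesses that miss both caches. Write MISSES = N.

0: 0x186 (blk 24, set 0) → MISS  vc=[]
1: 0x184 (blk 24, set 0) → L1-HIT  vc=[]
2: 0x188 (blk 24, set 0) → L1-HIT  vc=[]
3: 0x186 (blk 24, set 0) → L1-HIT  vc=[]
4: 0x18e (blk 24, set 0) → L1-HIT  vc=[]
5: 0xb3 (blk 11, set 3) → MISS  vc=[]
6: 0xca (blk 12, set 0) → MISS  vc=[24]
7: 0x18e (blk 24, set 0) → VC-HIT  vc=[12]
8: 0x7f (blk 7, set 3) → MISS  vc=[12, 11]
9: 0x181 (blk 24, set 0) → L1-HIT  vc=[12, 11]
10: 0x18d (blk 24, set 0) → L1-HIT  vc=[12, 11]
11: 0x183 (blk 24, set 0) → L1-HIT  vc=[12, 11]
12: 0x187 (blk 24, set 0) → L1-HIT  vc=[12, 11]
13: 0x18c (blk 24, set 0) → L1-HIT  vc=[12, 11]
14: 0x10b (blk 16, set 0) → MISS  vc=[12, 11, 24]
15: 0x182 (blk 24, set 0) → VC-HIT  vc=[12, 11, 16]

MISSES = 5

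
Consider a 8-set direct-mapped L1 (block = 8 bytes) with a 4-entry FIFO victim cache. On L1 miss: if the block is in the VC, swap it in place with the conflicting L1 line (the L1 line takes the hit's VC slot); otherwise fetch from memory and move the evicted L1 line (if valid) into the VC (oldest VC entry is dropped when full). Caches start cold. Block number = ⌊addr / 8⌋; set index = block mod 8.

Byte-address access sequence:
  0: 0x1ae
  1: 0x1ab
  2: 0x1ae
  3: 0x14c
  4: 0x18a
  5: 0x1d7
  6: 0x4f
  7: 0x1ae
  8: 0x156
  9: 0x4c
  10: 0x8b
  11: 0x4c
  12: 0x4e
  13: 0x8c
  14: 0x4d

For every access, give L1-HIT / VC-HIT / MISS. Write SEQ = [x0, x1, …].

  [0] addr=0x1ae blk=53 s=5: MISS | VC []
  [1] addr=0x1ab blk=53 s=5: L1-HIT | VC []
  [2] addr=0x1ae blk=53 s=5: L1-HIT | VC []
  [3] addr=0x14c blk=41 s=1: MISS | VC []
  [4] addr=0x18a blk=49 s=1: MISS | VC [41]
  [5] addr=0x1d7 blk=58 s=2: MISS | VC [41]
  [6] addr=0x4f blk=9 s=1: MISS | VC [41, 49]
  [7] addr=0x1ae blk=53 s=5: L1-HIT | VC [41, 49]
  [8] addr=0x156 blk=42 s=2: MISS | VC [41, 49, 58]
  [9] addr=0x4c blk=9 s=1: L1-HIT | VC [41, 49, 58]
  [10] addr=0x8b blk=17 s=1: MISS | VC [41, 49, 58, 9]
  [11] addr=0x4c blk=9 s=1: VC-HIT | VC [41, 49, 58, 17]
  [12] addr=0x4e blk=9 s=1: L1-HIT | VC [41, 49, 58, 17]
  [13] addr=0x8c blk=17 s=1: VC-HIT | VC [41, 49, 58, 9]
  [14] addr=0x4d blk=9 s=1: VC-HIT | VC [41, 49, 58, 17]

SEQ = [MISS, L1-HIT, L1-HIT, MISS, MISS, MISS, MISS, L1-HIT, MISS, L1-HIT, MISS, VC-HIT, L1-HIT, VC-HIT, VC-HIT]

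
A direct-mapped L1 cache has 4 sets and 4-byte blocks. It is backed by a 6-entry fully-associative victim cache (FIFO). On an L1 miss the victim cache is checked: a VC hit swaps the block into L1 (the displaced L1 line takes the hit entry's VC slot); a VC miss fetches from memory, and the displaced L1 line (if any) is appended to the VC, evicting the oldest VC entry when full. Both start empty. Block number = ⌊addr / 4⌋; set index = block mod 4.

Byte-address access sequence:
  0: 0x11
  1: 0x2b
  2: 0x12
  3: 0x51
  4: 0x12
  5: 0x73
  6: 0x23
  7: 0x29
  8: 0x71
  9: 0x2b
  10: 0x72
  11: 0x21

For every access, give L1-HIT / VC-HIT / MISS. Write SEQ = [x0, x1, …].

  [0] addr=0x11 blk=4 s=0: MISS | VC []
  [1] addr=0x2b blk=10 s=2: MISS | VC []
  [2] addr=0x12 blk=4 s=0: L1-HIT | VC []
  [3] addr=0x51 blk=20 s=0: MISS | VC [4]
  [4] addr=0x12 blk=4 s=0: VC-HIT | VC [20]
  [5] addr=0x73 blk=28 s=0: MISS | VC [20, 4]
  [6] addr=0x23 blk=8 s=0: MISS | VC [20, 4, 28]
  [7] addr=0x29 blk=10 s=2: L1-HIT | VC [20, 4, 28]
  [8] addr=0x71 blk=28 s=0: VC-HIT | VC [20, 4, 8]
  [9] addr=0x2b blk=10 s=2: L1-HIT | VC [20, 4, 8]
  [10] addr=0x72 blk=28 s=0: L1-HIT | VC [20, 4, 8]
  [11] addr=0x21 blk=8 s=0: VC-HIT | VC [20, 4, 28]

SEQ = [MISS, MISS, L1-HIT, MISS, VC-HIT, MISS, MISS, L1-HIT, VC-HIT, L1-HIT, L1-HIT, VC-HIT]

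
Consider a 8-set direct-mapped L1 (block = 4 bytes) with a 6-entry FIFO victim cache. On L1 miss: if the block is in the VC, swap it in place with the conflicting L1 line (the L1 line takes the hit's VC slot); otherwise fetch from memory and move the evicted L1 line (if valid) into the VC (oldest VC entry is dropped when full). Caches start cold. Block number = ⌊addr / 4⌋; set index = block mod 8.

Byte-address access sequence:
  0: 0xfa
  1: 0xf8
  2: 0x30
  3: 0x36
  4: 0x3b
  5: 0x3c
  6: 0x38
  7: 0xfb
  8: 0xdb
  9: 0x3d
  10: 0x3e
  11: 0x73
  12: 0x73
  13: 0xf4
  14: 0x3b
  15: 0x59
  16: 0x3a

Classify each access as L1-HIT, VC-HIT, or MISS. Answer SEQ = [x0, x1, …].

#0 0xfa→b62/s6 MISS; vc=[]
#1 0xf8→b62/s6 L1-HIT; vc=[]
#2 0x30→b12/s4 MISS; vc=[]
#3 0x36→b13/s5 MISS; vc=[]
#4 0x3b→b14/s6 MISS; vc=[62]
#5 0x3c→b15/s7 MISS; vc=[62]
#6 0x38→b14/s6 L1-HIT; vc=[62]
#7 0xfb→b62/s6 VC-HIT; vc=[14]
#8 0xdb→b54/s6 MISS; vc=[14,62]
#9 0x3d→b15/s7 L1-HIT; vc=[14,62]
#10 0x3e→b15/s7 L1-HIT; vc=[14,62]
#11 0x73→b28/s4 MISS; vc=[14,62,12]
#12 0x73→b28/s4 L1-HIT; vc=[14,62,12]
#13 0xf4→b61/s5 MISS; vc=[14,62,12,13]
#14 0x3b→b14/s6 VC-HIT; vc=[54,62,12,13]
#15 0x59→b22/s6 MISS; vc=[54,62,12,13,14]
#16 0x3a→b14/s6 VC-HIT; vc=[54,62,12,13,22]

SEQ = [MISS, L1-HIT, MISS, MISS, MISS, MISS, L1-HIT, VC-HIT, MISS, L1-HIT, L1-HIT, MISS, L1-HIT, MISS, VC-HIT, MISS, VC-HIT]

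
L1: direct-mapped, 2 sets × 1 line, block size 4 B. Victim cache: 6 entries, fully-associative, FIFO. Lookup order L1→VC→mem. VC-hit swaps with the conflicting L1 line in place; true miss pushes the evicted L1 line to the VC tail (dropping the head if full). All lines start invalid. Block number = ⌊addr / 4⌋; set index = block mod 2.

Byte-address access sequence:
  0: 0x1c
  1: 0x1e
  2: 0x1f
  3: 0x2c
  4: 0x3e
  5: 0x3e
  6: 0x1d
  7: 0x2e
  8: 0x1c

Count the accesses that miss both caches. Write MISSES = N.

0: 0x1c (blk 7, set 1) → MISS  vc=[]
1: 0x1e (blk 7, set 1) → L1-HIT  vc=[]
2: 0x1f (blk 7, set 1) → L1-HIT  vc=[]
3: 0x2c (blk 11, set 1) → MISS  vc=[7]
4: 0x3e (blk 15, set 1) → MISS  vc=[7, 11]
5: 0x3e (blk 15, set 1) → L1-HIT  vc=[7, 11]
6: 0x1d (blk 7, set 1) → VC-HIT  vc=[15, 11]
7: 0x2e (blk 11, set 1) → VC-HIT  vc=[15, 7]
8: 0x1c (blk 7, set 1) → VC-HIT  vc=[15, 11]

MISSES = 3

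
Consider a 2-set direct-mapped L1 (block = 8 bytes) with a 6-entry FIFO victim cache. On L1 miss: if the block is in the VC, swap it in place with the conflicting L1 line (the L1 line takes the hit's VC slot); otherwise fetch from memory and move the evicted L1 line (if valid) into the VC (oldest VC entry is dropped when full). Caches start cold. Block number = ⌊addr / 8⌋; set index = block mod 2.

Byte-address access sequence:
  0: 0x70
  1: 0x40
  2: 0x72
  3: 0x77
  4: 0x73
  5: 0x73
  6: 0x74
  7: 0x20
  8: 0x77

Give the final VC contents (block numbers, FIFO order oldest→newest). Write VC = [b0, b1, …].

VC = [8, 4]

0: 0x70 (blk 14, set 0) → MISS  vc=[]
1: 0x40 (blk 8, set 0) → MISS  vc=[14]
2: 0x72 (blk 14, set 0) → VC-HIT  vc=[8]
3: 0x77 (blk 14, set 0) → L1-HIT  vc=[8]
4: 0x73 (blk 14, set 0) → L1-HIT  vc=[8]
5: 0x73 (blk 14, set 0) → L1-HIT  vc=[8]
6: 0x74 (blk 14, set 0) → L1-HIT  vc=[8]
7: 0x20 (blk 4, set 0) → MISS  vc=[8, 14]
8: 0x77 (blk 14, set 0) → VC-HIT  vc=[8, 4]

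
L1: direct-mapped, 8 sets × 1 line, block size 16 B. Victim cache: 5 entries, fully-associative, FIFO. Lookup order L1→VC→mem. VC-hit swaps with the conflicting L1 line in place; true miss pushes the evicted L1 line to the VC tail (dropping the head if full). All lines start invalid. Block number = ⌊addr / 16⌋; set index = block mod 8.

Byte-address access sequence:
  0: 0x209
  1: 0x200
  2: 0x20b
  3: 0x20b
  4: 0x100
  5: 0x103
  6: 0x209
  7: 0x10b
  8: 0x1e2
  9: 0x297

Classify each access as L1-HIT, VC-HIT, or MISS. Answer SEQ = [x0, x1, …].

SEQ = [MISS, L1-HIT, L1-HIT, L1-HIT, MISS, L1-HIT, VC-HIT, VC-HIT, MISS, MISS]

0: 0x209 (blk 32, set 0) → MISS  vc=[]
1: 0x200 (blk 32, set 0) → L1-HIT  vc=[]
2: 0x20b (blk 32, set 0) → L1-HIT  vc=[]
3: 0x20b (blk 32, set 0) → L1-HIT  vc=[]
4: 0x100 (blk 16, set 0) → MISS  vc=[32]
5: 0x103 (blk 16, set 0) → L1-HIT  vc=[32]
6: 0x209 (blk 32, set 0) → VC-HIT  vc=[16]
7: 0x10b (blk 16, set 0) → VC-HIT  vc=[32]
8: 0x1e2 (blk 30, set 6) → MISS  vc=[32]
9: 0x297 (blk 41, set 1) → MISS  vc=[32]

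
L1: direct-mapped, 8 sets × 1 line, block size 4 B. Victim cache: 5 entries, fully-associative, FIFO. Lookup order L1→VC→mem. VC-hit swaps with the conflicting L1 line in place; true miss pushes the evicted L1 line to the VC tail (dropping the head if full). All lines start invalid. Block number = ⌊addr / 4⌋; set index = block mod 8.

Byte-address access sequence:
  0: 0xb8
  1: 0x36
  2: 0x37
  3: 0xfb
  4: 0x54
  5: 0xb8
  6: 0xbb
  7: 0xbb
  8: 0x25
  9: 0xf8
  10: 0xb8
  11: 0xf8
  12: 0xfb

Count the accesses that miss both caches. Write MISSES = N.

  [0] addr=0xb8 blk=46 s=6: MISS | VC []
  [1] addr=0x36 blk=13 s=5: MISS | VC []
  [2] addr=0x37 blk=13 s=5: L1-HIT | VC []
  [3] addr=0xfb blk=62 s=6: MISS | VC [46]
  [4] addr=0x54 blk=21 s=5: MISS | VC [46, 13]
  [5] addr=0xb8 blk=46 s=6: VC-HIT | VC [62, 13]
  [6] addr=0xbb blk=46 s=6: L1-HIT | VC [62, 13]
  [7] addr=0xbb blk=46 s=6: L1-HIT | VC [62, 13]
  [8] addr=0x25 blk=9 s=1: MISS | VC [62, 13]
  [9] addr=0xf8 blk=62 s=6: VC-HIT | VC [46, 13]
  [10] addr=0xb8 blk=46 s=6: VC-HIT | VC [62, 13]
  [11] addr=0xf8 blk=62 s=6: VC-HIT | VC [46, 13]
  [12] addr=0xfb blk=62 s=6: L1-HIT | VC [46, 13]

MISSES = 5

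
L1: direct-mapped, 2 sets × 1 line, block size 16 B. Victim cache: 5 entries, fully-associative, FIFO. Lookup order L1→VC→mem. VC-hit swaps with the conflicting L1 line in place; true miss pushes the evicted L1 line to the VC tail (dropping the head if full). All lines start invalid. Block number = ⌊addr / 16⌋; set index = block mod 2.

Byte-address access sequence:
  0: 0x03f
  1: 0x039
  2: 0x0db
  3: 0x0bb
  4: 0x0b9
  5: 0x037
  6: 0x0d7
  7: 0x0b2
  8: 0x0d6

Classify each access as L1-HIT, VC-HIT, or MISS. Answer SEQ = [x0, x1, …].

  [0] addr=0x3f blk=3 s=1: MISS | VC []
  [1] addr=0x39 blk=3 s=1: L1-HIT | VC []
  [2] addr=0xdb blk=13 s=1: MISS | VC [3]
  [3] addr=0xbb blk=11 s=1: MISS | VC [3, 13]
  [4] addr=0xb9 blk=11 s=1: L1-HIT | VC [3, 13]
  [5] addr=0x37 blk=3 s=1: VC-HIT | VC [11, 13]
  [6] addr=0xd7 blk=13 s=1: VC-HIT | VC [11, 3]
  [7] addr=0xb2 blk=11 s=1: VC-HIT | VC [13, 3]
  [8] addr=0xd6 blk=13 s=1: VC-HIT | VC [11, 3]

SEQ = [MISS, L1-HIT, MISS, MISS, L1-HIT, VC-HIT, VC-HIT, VC-HIT, VC-HIT]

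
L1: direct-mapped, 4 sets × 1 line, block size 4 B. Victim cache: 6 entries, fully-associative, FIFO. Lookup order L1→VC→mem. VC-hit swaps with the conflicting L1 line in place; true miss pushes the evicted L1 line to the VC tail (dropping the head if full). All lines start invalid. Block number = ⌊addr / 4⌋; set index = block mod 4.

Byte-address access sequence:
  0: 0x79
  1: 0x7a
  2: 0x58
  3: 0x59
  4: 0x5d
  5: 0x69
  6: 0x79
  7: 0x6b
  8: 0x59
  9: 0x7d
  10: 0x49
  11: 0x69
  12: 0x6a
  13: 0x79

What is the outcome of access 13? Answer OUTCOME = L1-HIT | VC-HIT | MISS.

OUTCOME = VC-HIT

0: 0x79 (blk 30, set 2) → MISS  vc=[]
1: 0x7a (blk 30, set 2) → L1-HIT  vc=[]
2: 0x58 (blk 22, set 2) → MISS  vc=[30]
3: 0x59 (blk 22, set 2) → L1-HIT  vc=[30]
4: 0x5d (blk 23, set 3) → MISS  vc=[30]
5: 0x69 (blk 26, set 2) → MISS  vc=[30, 22]
6: 0x79 (blk 30, set 2) → VC-HIT  vc=[26, 22]
7: 0x6b (blk 26, set 2) → VC-HIT  vc=[30, 22]
8: 0x59 (blk 22, set 2) → VC-HIT  vc=[30, 26]
9: 0x7d (blk 31, set 3) → MISS  vc=[30, 26, 23]
10: 0x49 (blk 18, set 2) → MISS  vc=[30, 26, 23, 22]
11: 0x69 (blk 26, set 2) → VC-HIT  vc=[30, 18, 23, 22]
12: 0x6a (blk 26, set 2) → L1-HIT  vc=[30, 18, 23, 22]
13: 0x79 (blk 30, set 2) → VC-HIT  vc=[26, 18, 23, 22]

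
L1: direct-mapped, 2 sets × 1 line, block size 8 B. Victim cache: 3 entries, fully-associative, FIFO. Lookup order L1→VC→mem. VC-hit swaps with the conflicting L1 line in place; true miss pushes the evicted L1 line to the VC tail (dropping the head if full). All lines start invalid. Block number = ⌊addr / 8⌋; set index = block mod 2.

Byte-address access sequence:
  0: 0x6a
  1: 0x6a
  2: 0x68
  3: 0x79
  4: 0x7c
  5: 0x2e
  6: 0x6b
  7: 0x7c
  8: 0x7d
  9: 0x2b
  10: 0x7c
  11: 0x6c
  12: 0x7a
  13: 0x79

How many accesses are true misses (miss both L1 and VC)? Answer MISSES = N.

#0 0x6a→b13/s1 MISS; vc=[]
#1 0x6a→b13/s1 L1-HIT; vc=[]
#2 0x68→b13/s1 L1-HIT; vc=[]
#3 0x79→b15/s1 MISS; vc=[13]
#4 0x7c→b15/s1 L1-HIT; vc=[13]
#5 0x2e→b5/s1 MISS; vc=[13,15]
#6 0x6b→b13/s1 VC-HIT; vc=[5,15]
#7 0x7c→b15/s1 VC-HIT; vc=[5,13]
#8 0x7d→b15/s1 L1-HIT; vc=[5,13]
#9 0x2b→b5/s1 VC-HIT; vc=[15,13]
#10 0x7c→b15/s1 VC-HIT; vc=[5,13]
#11 0x6c→b13/s1 VC-HIT; vc=[5,15]
#12 0x7a→b15/s1 VC-HIT; vc=[5,13]
#13 0x79→b15/s1 L1-HIT; vc=[5,13]

MISSES = 3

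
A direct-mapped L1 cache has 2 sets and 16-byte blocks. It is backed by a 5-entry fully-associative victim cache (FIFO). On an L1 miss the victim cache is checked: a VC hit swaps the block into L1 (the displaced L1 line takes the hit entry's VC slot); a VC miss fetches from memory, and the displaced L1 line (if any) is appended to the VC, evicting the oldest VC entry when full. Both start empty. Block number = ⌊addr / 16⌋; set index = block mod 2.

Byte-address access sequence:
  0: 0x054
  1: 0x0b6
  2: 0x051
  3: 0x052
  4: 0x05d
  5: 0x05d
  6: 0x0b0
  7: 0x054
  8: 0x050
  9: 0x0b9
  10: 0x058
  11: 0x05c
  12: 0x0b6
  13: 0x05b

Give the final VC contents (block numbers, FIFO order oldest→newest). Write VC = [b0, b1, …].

0: 0x54 (blk 5, set 1) → MISS  vc=[]
1: 0xb6 (blk 11, set 1) → MISS  vc=[5]
2: 0x51 (blk 5, set 1) → VC-HIT  vc=[11]
3: 0x52 (blk 5, set 1) → L1-HIT  vc=[11]
4: 0x5d (blk 5, set 1) → L1-HIT  vc=[11]
5: 0x5d (blk 5, set 1) → L1-HIT  vc=[11]
6: 0xb0 (blk 11, set 1) → VC-HIT  vc=[5]
7: 0x54 (blk 5, set 1) → VC-HIT  vc=[11]
8: 0x50 (blk 5, set 1) → L1-HIT  vc=[11]
9: 0xb9 (blk 11, set 1) → VC-HIT  vc=[5]
10: 0x58 (blk 5, set 1) → VC-HIT  vc=[11]
11: 0x5c (blk 5, set 1) → L1-HIT  vc=[11]
12: 0xb6 (blk 11, set 1) → VC-HIT  vc=[5]
13: 0x5b (blk 5, set 1) → VC-HIT  vc=[11]

VC = [11]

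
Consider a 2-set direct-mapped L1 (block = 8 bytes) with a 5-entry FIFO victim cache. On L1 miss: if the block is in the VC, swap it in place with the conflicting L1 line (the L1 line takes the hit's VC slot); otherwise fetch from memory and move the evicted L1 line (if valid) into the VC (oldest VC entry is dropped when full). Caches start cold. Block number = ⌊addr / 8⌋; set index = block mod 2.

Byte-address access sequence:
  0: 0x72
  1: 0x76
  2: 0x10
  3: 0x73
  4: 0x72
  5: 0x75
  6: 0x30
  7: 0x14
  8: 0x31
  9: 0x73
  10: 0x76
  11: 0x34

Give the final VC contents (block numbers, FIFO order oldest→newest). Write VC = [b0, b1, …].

0: 0x72 (blk 14, set 0) → MISS  vc=[]
1: 0x76 (blk 14, set 0) → L1-HIT  vc=[]
2: 0x10 (blk 2, set 0) → MISS  vc=[14]
3: 0x73 (blk 14, set 0) → VC-HIT  vc=[2]
4: 0x72 (blk 14, set 0) → L1-HIT  vc=[2]
5: 0x75 (blk 14, set 0) → L1-HIT  vc=[2]
6: 0x30 (blk 6, set 0) → MISS  vc=[2, 14]
7: 0x14 (blk 2, set 0) → VC-HIT  vc=[6, 14]
8: 0x31 (blk 6, set 0) → VC-HIT  vc=[2, 14]
9: 0x73 (blk 14, set 0) → VC-HIT  vc=[2, 6]
10: 0x76 (blk 14, set 0) → L1-HIT  vc=[2, 6]
11: 0x34 (blk 6, set 0) → VC-HIT  vc=[2, 14]

VC = [2, 14]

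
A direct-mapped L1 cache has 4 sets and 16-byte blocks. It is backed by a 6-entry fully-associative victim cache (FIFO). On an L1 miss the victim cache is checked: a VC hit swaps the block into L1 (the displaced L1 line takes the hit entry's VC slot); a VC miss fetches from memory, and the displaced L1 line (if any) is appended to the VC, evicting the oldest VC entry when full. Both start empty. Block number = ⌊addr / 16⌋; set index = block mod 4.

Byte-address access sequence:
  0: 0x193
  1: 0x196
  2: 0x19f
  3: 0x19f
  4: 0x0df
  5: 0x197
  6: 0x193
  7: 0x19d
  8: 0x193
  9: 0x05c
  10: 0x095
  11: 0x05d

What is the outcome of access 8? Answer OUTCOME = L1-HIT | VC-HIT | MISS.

OUTCOME = L1-HIT

0: 0x193 (blk 25, set 1) → MISS  vc=[]
1: 0x196 (blk 25, set 1) → L1-HIT  vc=[]
2: 0x19f (blk 25, set 1) → L1-HIT  vc=[]
3: 0x19f (blk 25, set 1) → L1-HIT  vc=[]
4: 0xdf (blk 13, set 1) → MISS  vc=[25]
5: 0x197 (blk 25, set 1) → VC-HIT  vc=[13]
6: 0x193 (blk 25, set 1) → L1-HIT  vc=[13]
7: 0x19d (blk 25, set 1) → L1-HIT  vc=[13]
8: 0x193 (blk 25, set 1) → L1-HIT  vc=[13]
9: 0x5c (blk 5, set 1) → MISS  vc=[13, 25]
10: 0x95 (blk 9, set 1) → MISS  vc=[13, 25, 5]
11: 0x5d (blk 5, set 1) → VC-HIT  vc=[13, 25, 9]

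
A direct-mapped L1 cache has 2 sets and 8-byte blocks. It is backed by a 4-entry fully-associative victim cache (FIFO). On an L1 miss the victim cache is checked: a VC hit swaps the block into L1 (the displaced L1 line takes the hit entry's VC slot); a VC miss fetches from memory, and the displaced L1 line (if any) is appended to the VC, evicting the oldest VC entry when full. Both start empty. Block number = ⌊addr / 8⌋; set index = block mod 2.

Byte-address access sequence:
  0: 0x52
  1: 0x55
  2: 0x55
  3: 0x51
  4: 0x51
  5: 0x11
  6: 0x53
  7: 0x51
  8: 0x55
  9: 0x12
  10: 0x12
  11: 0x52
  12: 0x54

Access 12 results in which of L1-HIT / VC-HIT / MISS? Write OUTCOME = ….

  [0] addr=0x52 blk=10 s=0: MISS | VC []
  [1] addr=0x55 blk=10 s=0: L1-HIT | VC []
  [2] addr=0x55 blk=10 s=0: L1-HIT | VC []
  [3] addr=0x51 blk=10 s=0: L1-HIT | VC []
  [4] addr=0x51 blk=10 s=0: L1-HIT | VC []
  [5] addr=0x11 blk=2 s=0: MISS | VC [10]
  [6] addr=0x53 blk=10 s=0: VC-HIT | VC [2]
  [7] addr=0x51 blk=10 s=0: L1-HIT | VC [2]
  [8] addr=0x55 blk=10 s=0: L1-HIT | VC [2]
  [9] addr=0x12 blk=2 s=0: VC-HIT | VC [10]
  [10] addr=0x12 blk=2 s=0: L1-HIT | VC [10]
  [11] addr=0x52 blk=10 s=0: VC-HIT | VC [2]
  [12] addr=0x54 blk=10 s=0: L1-HIT | VC [2]

OUTCOME = L1-HIT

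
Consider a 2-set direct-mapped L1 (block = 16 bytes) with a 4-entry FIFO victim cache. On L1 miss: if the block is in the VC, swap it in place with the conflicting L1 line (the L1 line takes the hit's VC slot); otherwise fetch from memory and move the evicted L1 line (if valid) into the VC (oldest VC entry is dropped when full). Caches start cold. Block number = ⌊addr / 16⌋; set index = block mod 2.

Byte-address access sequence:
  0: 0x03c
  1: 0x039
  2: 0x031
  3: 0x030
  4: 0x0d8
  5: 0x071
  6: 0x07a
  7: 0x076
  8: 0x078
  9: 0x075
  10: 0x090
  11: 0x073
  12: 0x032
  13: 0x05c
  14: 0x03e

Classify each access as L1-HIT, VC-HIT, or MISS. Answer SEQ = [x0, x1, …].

0: 0x3c (blk 3, set 1) → MISS  vc=[]
1: 0x39 (blk 3, set 1) → L1-HIT  vc=[]
2: 0x31 (blk 3, set 1) → L1-HIT  vc=[]
3: 0x30 (blk 3, set 1) → L1-HIT  vc=[]
4: 0xd8 (blk 13, set 1) → MISS  vc=[3]
5: 0x71 (blk 7, set 1) → MISS  vc=[3, 13]
6: 0x7a (blk 7, set 1) → L1-HIT  vc=[3, 13]
7: 0x76 (blk 7, set 1) → L1-HIT  vc=[3, 13]
8: 0x78 (blk 7, set 1) → L1-HIT  vc=[3, 13]
9: 0x75 (blk 7, set 1) → L1-HIT  vc=[3, 13]
10: 0x90 (blk 9, set 1) → MISS  vc=[3, 13, 7]
11: 0x73 (blk 7, set 1) → VC-HIT  vc=[3, 13, 9]
12: 0x32 (blk 3, set 1) → VC-HIT  vc=[7, 13, 9]
13: 0x5c (blk 5, set 1) → MISS  vc=[7, 13, 9, 3]
14: 0x3e (blk 3, set 1) → VC-HIT  vc=[7, 13, 9, 5]

SEQ = [MISS, L1-HIT, L1-HIT, L1-HIT, MISS, MISS, L1-HIT, L1-HIT, L1-HIT, L1-HIT, MISS, VC-HIT, VC-HIT, MISS, VC-HIT]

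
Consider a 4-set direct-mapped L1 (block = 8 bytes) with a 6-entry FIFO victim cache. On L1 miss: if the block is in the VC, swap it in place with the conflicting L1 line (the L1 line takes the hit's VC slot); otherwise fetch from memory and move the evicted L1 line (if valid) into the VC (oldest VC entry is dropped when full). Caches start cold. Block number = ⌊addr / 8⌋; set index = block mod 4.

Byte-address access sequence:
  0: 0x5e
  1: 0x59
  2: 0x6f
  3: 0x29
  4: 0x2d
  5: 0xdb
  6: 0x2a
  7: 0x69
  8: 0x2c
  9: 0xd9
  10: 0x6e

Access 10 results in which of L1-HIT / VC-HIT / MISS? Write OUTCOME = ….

OUTCOME = VC-HIT

  [0] addr=0x5e blk=11 s=3: MISS | VC []
  [1] addr=0x59 blk=11 s=3: L1-HIT | VC []
  [2] addr=0x6f blk=13 s=1: MISS | VC []
  [3] addr=0x29 blk=5 s=1: MISS | VC [13]
  [4] addr=0x2d blk=5 s=1: L1-HIT | VC [13]
  [5] addr=0xdb blk=27 s=3: MISS | VC [13, 11]
  [6] addr=0x2a blk=5 s=1: L1-HIT | VC [13, 11]
  [7] addr=0x69 blk=13 s=1: VC-HIT | VC [5, 11]
  [8] addr=0x2c blk=5 s=1: VC-HIT | VC [13, 11]
  [9] addr=0xd9 blk=27 s=3: L1-HIT | VC [13, 11]
  [10] addr=0x6e blk=13 s=1: VC-HIT | VC [5, 11]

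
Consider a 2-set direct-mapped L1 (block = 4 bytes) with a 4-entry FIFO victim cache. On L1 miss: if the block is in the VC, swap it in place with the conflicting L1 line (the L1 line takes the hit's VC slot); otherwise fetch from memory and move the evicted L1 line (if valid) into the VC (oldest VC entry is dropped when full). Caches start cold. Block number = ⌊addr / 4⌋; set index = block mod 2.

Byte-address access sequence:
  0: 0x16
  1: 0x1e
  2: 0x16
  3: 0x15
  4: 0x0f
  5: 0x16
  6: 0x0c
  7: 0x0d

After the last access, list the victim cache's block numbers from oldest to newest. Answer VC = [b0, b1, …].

0: 0x16 (blk 5, set 1) → MISS  vc=[]
1: 0x1e (blk 7, set 1) → MISS  vc=[5]
2: 0x16 (blk 5, set 1) → VC-HIT  vc=[7]
3: 0x15 (blk 5, set 1) → L1-HIT  vc=[7]
4: 0xf (blk 3, set 1) → MISS  vc=[7, 5]
5: 0x16 (blk 5, set 1) → VC-HIT  vc=[7, 3]
6: 0xc (blk 3, set 1) → VC-HIT  vc=[7, 5]
7: 0xd (blk 3, set 1) → L1-HIT  vc=[7, 5]

VC = [7, 5]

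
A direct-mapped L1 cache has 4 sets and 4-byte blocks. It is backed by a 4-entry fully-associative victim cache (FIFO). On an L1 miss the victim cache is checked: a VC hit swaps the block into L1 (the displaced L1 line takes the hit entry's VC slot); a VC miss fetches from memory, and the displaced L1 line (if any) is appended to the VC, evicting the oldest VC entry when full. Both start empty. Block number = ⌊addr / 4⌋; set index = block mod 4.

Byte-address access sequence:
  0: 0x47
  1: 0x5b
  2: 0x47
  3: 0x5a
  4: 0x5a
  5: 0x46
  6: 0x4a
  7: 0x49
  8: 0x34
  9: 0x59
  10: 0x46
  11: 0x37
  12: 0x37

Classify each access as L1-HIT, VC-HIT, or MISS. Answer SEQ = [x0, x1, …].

SEQ = [MISS, MISS, L1-HIT, L1-HIT, L1-HIT, L1-HIT, MISS, L1-HIT, MISS, VC-HIT, VC-HIT, VC-HIT, L1-HIT]

  [0] addr=0x47 blk=17 s=1: MISS | VC []
  [1] addr=0x5b blk=22 s=2: MISS | VC []
  [2] addr=0x47 blk=17 s=1: L1-HIT | VC []
  [3] addr=0x5a blk=22 s=2: L1-HIT | VC []
  [4] addr=0x5a blk=22 s=2: L1-HIT | VC []
  [5] addr=0x46 blk=17 s=1: L1-HIT | VC []
  [6] addr=0x4a blk=18 s=2: MISS | VC [22]
  [7] addr=0x49 blk=18 s=2: L1-HIT | VC [22]
  [8] addr=0x34 blk=13 s=1: MISS | VC [22, 17]
  [9] addr=0x59 blk=22 s=2: VC-HIT | VC [18, 17]
  [10] addr=0x46 blk=17 s=1: VC-HIT | VC [18, 13]
  [11] addr=0x37 blk=13 s=1: VC-HIT | VC [18, 17]
  [12] addr=0x37 blk=13 s=1: L1-HIT | VC [18, 17]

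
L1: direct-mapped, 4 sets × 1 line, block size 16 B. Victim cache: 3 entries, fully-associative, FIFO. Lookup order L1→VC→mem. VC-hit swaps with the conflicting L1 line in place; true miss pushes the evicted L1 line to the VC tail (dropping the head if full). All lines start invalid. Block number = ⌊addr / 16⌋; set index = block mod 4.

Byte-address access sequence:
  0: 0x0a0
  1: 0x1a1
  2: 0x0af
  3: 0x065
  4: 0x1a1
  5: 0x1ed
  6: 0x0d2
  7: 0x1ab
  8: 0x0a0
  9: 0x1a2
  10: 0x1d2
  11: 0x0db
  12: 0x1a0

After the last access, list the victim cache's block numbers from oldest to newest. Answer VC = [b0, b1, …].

#0 0xa0→b10/s2 MISS; vc=[]
#1 0x1a1→b26/s2 MISS; vc=[10]
#2 0xaf→b10/s2 VC-HIT; vc=[26]
#3 0x65→b6/s2 MISS; vc=[26,10]
#4 0x1a1→b26/s2 VC-HIT; vc=[6,10]
#5 0x1ed→b30/s2 MISS; vc=[6,10,26]
#6 0xd2→b13/s1 MISS; vc=[6,10,26]
#7 0x1ab→b26/s2 VC-HIT; vc=[6,10,30]
#8 0xa0→b10/s2 VC-HIT; vc=[6,26,30]
#9 0x1a2→b26/s2 VC-HIT; vc=[6,10,30]
#10 0x1d2→b29/s1 MISS; vc=[10,30,13]
#11 0xdb→b13/s1 VC-HIT; vc=[10,30,29]
#12 0x1a0→b26/s2 L1-HIT; vc=[10,30,29]

VC = [10, 30, 29]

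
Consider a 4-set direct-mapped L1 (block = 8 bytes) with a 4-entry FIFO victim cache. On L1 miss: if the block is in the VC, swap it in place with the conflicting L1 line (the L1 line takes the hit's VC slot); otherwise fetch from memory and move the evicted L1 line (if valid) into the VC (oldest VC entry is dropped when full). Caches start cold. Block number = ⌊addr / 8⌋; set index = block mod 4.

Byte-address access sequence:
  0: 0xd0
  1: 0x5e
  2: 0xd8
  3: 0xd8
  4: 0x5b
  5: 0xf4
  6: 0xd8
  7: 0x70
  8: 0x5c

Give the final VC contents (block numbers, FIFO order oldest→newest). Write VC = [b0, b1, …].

0: 0xd0 (blk 26, set 2) → MISS  vc=[]
1: 0x5e (blk 11, set 3) → MISS  vc=[]
2: 0xd8 (blk 27, set 3) → MISS  vc=[11]
3: 0xd8 (blk 27, set 3) → L1-HIT  vc=[11]
4: 0x5b (blk 11, set 3) → VC-HIT  vc=[27]
5: 0xf4 (blk 30, set 2) → MISS  vc=[27, 26]
6: 0xd8 (blk 27, set 3) → VC-HIT  vc=[11, 26]
7: 0x70 (blk 14, set 2) → MISS  vc=[11, 26, 30]
8: 0x5c (blk 11, set 3) → VC-HIT  vc=[27, 26, 30]

VC = [27, 26, 30]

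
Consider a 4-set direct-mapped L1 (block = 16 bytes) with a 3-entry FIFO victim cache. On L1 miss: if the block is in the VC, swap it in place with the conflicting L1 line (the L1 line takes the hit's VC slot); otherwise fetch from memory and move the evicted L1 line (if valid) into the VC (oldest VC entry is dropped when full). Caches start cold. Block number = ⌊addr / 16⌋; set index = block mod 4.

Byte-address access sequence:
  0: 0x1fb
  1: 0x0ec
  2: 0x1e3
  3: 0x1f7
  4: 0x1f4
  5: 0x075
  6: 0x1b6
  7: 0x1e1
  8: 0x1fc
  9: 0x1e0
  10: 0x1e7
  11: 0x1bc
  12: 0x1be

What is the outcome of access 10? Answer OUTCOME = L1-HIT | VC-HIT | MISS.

  [0] addr=0x1fb blk=31 s=3: MISS | VC []
  [1] addr=0xec blk=14 s=2: MISS | VC []
  [2] addr=0x1e3 blk=30 s=2: MISS | VC [14]
  [3] addr=0x1f7 blk=31 s=3: L1-HIT | VC [14]
  [4] addr=0x1f4 blk=31 s=3: L1-HIT | VC [14]
  [5] addr=0x75 blk=7 s=3: MISS | VC [14, 31]
  [6] addr=0x1b6 blk=27 s=3: MISS | VC [14, 31, 7]
  [7] addr=0x1e1 blk=30 s=2: L1-HIT | VC [14, 31, 7]
  [8] addr=0x1fc blk=31 s=3: VC-HIT | VC [14, 27, 7]
  [9] addr=0x1e0 blk=30 s=2: L1-HIT | VC [14, 27, 7]
  [10] addr=0x1e7 blk=30 s=2: L1-HIT | VC [14, 27, 7]
  [11] addr=0x1bc blk=27 s=3: VC-HIT | VC [14, 31, 7]
  [12] addr=0x1be blk=27 s=3: L1-HIT | VC [14, 31, 7]

OUTCOME = L1-HIT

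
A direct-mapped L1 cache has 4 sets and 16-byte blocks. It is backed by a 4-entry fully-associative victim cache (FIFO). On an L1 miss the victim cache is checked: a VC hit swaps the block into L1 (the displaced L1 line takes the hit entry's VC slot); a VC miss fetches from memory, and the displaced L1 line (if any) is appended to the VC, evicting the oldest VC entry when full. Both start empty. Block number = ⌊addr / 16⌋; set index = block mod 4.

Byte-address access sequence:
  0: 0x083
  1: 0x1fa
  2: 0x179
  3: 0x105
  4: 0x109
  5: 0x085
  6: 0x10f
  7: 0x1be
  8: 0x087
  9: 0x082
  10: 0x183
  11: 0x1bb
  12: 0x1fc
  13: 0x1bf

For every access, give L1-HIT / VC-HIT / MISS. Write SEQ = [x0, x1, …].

#0 0x83→b8/s0 MISS; vc=[]
#1 0x1fa→b31/s3 MISS; vc=[]
#2 0x179→b23/s3 MISS; vc=[31]
#3 0x105→b16/s0 MISS; vc=[31,8]
#4 0x109→b16/s0 L1-HIT; vc=[31,8]
#5 0x85→b8/s0 VC-HIT; vc=[31,16]
#6 0x10f→b16/s0 VC-HIT; vc=[31,8]
#7 0x1be→b27/s3 MISS; vc=[31,8,23]
#8 0x87→b8/s0 VC-HIT; vc=[31,16,23]
#9 0x82→b8/s0 L1-HIT; vc=[31,16,23]
#10 0x183→b24/s0 MISS; vc=[31,16,23,8]
#11 0x1bb→b27/s3 L1-HIT; vc=[31,16,23,8]
#12 0x1fc→b31/s3 VC-HIT; vc=[27,16,23,8]
#13 0x1bf→b27/s3 VC-HIT; vc=[31,16,23,8]

SEQ = [MISS, MISS, MISS, MISS, L1-HIT, VC-HIT, VC-HIT, MISS, VC-HIT, L1-HIT, MISS, L1-HIT, VC-HIT, VC-HIT]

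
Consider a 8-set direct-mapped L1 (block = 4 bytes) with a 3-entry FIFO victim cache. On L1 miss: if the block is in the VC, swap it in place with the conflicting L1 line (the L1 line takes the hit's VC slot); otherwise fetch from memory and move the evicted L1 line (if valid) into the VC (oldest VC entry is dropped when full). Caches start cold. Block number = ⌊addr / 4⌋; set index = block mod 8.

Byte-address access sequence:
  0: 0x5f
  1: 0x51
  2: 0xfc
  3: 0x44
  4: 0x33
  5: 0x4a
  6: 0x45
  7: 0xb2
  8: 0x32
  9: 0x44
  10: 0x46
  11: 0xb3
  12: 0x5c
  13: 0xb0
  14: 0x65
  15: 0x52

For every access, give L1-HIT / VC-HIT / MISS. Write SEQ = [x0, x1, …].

SEQ = [MISS, MISS, MISS, MISS, MISS, MISS, L1-HIT, MISS, VC-HIT, L1-HIT, L1-HIT, VC-HIT, VC-HIT, L1-HIT, MISS, VC-HIT]

#0 0x5f→b23/s7 MISS; vc=[]
#1 0x51→b20/s4 MISS; vc=[]
#2 0xfc→b63/s7 MISS; vc=[23]
#3 0x44→b17/s1 MISS; vc=[23]
#4 0x33→b12/s4 MISS; vc=[23,20]
#5 0x4a→b18/s2 MISS; vc=[23,20]
#6 0x45→b17/s1 L1-HIT; vc=[23,20]
#7 0xb2→b44/s4 MISS; vc=[23,20,12]
#8 0x32→b12/s4 VC-HIT; vc=[23,20,44]
#9 0x44→b17/s1 L1-HIT; vc=[23,20,44]
#10 0x46→b17/s1 L1-HIT; vc=[23,20,44]
#11 0xb3→b44/s4 VC-HIT; vc=[23,20,12]
#12 0x5c→b23/s7 VC-HIT; vc=[63,20,12]
#13 0xb0→b44/s4 L1-HIT; vc=[63,20,12]
#14 0x65→b25/s1 MISS; vc=[20,12,17]
#15 0x52→b20/s4 VC-HIT; vc=[44,12,17]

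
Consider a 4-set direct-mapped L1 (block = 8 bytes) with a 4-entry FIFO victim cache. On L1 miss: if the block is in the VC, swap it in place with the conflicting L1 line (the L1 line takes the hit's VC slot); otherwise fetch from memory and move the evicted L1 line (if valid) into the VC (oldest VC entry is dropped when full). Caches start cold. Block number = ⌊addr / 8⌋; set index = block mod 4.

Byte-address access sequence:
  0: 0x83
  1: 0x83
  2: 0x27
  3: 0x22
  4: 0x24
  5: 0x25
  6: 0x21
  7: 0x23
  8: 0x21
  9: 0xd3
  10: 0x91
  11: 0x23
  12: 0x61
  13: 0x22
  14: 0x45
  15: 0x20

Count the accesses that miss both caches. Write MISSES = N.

#0 0x83→b16/s0 MISS; vc=[]
#1 0x83→b16/s0 L1-HIT; vc=[]
#2 0x27→b4/s0 MISS; vc=[16]
#3 0x22→b4/s0 L1-HIT; vc=[16]
#4 0x24→b4/s0 L1-HIT; vc=[16]
#5 0x25→b4/s0 L1-HIT; vc=[16]
#6 0x21→b4/s0 L1-HIT; vc=[16]
#7 0x23→b4/s0 L1-HIT; vc=[16]
#8 0x21→b4/s0 L1-HIT; vc=[16]
#9 0xd3→b26/s2 MISS; vc=[16]
#10 0x91→b18/s2 MISS; vc=[16,26]
#11 0x23→b4/s0 L1-HIT; vc=[16,26]
#12 0x61→b12/s0 MISS; vc=[16,26,4]
#13 0x22→b4/s0 VC-HIT; vc=[16,26,12]
#14 0x45→b8/s0 MISS; vc=[16,26,12,4]
#15 0x20→b4/s0 VC-HIT; vc=[16,26,12,8]

MISSES = 6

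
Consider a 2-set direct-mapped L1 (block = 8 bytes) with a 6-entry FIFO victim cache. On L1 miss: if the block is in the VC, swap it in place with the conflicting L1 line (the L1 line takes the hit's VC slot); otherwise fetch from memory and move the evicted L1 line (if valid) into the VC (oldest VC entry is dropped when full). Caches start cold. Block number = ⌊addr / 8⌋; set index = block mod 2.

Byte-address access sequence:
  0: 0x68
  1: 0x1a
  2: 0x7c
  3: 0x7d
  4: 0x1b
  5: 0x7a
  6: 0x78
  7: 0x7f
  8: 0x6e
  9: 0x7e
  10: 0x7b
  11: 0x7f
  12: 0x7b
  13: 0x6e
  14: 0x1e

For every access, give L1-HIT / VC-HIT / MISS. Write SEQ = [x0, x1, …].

SEQ = [MISS, MISS, MISS, L1-HIT, VC-HIT, VC-HIT, L1-HIT, L1-HIT, VC-HIT, VC-HIT, L1-HIT, L1-HIT, L1-HIT, VC-HIT, VC-HIT]

0: 0x68 (blk 13, set 1) → MISS  vc=[]
1: 0x1a (blk 3, set 1) → MISS  vc=[13]
2: 0x7c (blk 15, set 1) → MISS  vc=[13, 3]
3: 0x7d (blk 15, set 1) → L1-HIT  vc=[13, 3]
4: 0x1b (blk 3, set 1) → VC-HIT  vc=[13, 15]
5: 0x7a (blk 15, set 1) → VC-HIT  vc=[13, 3]
6: 0x78 (blk 15, set 1) → L1-HIT  vc=[13, 3]
7: 0x7f (blk 15, set 1) → L1-HIT  vc=[13, 3]
8: 0x6e (blk 13, set 1) → VC-HIT  vc=[15, 3]
9: 0x7e (blk 15, set 1) → VC-HIT  vc=[13, 3]
10: 0x7b (blk 15, set 1) → L1-HIT  vc=[13, 3]
11: 0x7f (blk 15, set 1) → L1-HIT  vc=[13, 3]
12: 0x7b (blk 15, set 1) → L1-HIT  vc=[13, 3]
13: 0x6e (blk 13, set 1) → VC-HIT  vc=[15, 3]
14: 0x1e (blk 3, set 1) → VC-HIT  vc=[15, 13]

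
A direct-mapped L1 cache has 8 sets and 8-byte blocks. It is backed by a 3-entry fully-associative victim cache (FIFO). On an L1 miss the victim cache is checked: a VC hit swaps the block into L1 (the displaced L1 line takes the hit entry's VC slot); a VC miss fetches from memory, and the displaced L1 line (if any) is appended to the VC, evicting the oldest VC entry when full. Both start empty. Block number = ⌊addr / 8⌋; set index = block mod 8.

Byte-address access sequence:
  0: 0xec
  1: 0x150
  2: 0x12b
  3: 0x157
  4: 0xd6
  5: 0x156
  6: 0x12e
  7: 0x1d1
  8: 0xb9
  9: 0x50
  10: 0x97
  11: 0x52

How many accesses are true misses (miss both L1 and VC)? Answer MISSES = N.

MISSES = 8

0: 0xec (blk 29, set 5) → MISS  vc=[]
1: 0x150 (blk 42, set 2) → MISS  vc=[]
2: 0x12b (blk 37, set 5) → MISS  vc=[29]
3: 0x157 (blk 42, set 2) → L1-HIT  vc=[29]
4: 0xd6 (blk 26, set 2) → MISS  vc=[29, 42]
5: 0x156 (blk 42, set 2) → VC-HIT  vc=[29, 26]
6: 0x12e (blk 37, set 5) → L1-HIT  vc=[29, 26]
7: 0x1d1 (blk 58, set 2) → MISS  vc=[29, 26, 42]
8: 0xb9 (blk 23, set 7) → MISS  vc=[29, 26, 42]
9: 0x50 (blk 10, set 2) → MISS  vc=[26, 42, 58]
10: 0x97 (blk 18, set 2) → MISS  vc=[42, 58, 10]
11: 0x52 (blk 10, set 2) → VC-HIT  vc=[42, 58, 18]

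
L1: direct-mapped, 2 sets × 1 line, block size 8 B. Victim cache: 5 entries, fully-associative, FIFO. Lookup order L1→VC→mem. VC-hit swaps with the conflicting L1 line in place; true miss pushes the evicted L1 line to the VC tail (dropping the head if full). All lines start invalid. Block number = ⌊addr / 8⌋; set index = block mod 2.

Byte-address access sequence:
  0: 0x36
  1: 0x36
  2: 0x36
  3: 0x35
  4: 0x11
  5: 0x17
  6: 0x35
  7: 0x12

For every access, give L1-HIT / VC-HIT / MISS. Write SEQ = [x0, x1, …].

  [0] addr=0x36 blk=6 s=0: MISS | VC []
  [1] addr=0x36 blk=6 s=0: L1-HIT | VC []
  [2] addr=0x36 blk=6 s=0: L1-HIT | VC []
  [3] addr=0x35 blk=6 s=0: L1-HIT | VC []
  [4] addr=0x11 blk=2 s=0: MISS | VC [6]
  [5] addr=0x17 blk=2 s=0: L1-HIT | VC [6]
  [6] addr=0x35 blk=6 s=0: VC-HIT | VC [2]
  [7] addr=0x12 blk=2 s=0: VC-HIT | VC [6]

SEQ = [MISS, L1-HIT, L1-HIT, L1-HIT, MISS, L1-HIT, VC-HIT, VC-HIT]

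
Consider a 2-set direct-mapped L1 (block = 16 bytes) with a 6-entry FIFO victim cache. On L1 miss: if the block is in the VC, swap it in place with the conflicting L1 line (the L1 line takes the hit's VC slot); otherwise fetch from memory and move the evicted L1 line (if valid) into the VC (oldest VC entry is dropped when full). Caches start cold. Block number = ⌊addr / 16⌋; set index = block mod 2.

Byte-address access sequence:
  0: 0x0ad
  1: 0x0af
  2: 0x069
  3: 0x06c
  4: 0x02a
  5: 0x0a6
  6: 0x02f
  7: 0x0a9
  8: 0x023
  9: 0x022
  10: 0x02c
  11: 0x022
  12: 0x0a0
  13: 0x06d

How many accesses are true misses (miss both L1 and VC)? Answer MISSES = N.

#0 0xad→b10/s0 MISS; vc=[]
#1 0xaf→b10/s0 L1-HIT; vc=[]
#2 0x69→b6/s0 MISS; vc=[10]
#3 0x6c→b6/s0 L1-HIT; vc=[10]
#4 0x2a→b2/s0 MISS; vc=[10,6]
#5 0xa6→b10/s0 VC-HIT; vc=[2,6]
#6 0x2f→b2/s0 VC-HIT; vc=[10,6]
#7 0xa9→b10/s0 VC-HIT; vc=[2,6]
#8 0x23→b2/s0 VC-HIT; vc=[10,6]
#9 0x22→b2/s0 L1-HIT; vc=[10,6]
#10 0x2c→b2/s0 L1-HIT; vc=[10,6]
#11 0x22→b2/s0 L1-HIT; vc=[10,6]
#12 0xa0→b10/s0 VC-HIT; vc=[2,6]
#13 0x6d→b6/s0 VC-HIT; vc=[2,10]

MISSES = 3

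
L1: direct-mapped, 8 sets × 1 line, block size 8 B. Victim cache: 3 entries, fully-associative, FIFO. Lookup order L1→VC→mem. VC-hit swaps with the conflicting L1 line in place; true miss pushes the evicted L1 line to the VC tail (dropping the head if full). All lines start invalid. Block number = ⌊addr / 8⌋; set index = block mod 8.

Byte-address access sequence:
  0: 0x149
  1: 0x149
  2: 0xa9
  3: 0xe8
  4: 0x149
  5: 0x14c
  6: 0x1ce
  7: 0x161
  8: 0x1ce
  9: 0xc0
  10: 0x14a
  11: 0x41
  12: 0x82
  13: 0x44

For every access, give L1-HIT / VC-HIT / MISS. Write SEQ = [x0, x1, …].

  [0] addr=0x149 blk=41 s=1: MISS | VC []
  [1] addr=0x149 blk=41 s=1: L1-HIT | VC []
  [2] addr=0xa9 blk=21 s=5: MISS | VC []
  [3] addr=0xe8 blk=29 s=5: MISS | VC [21]
  [4] addr=0x149 blk=41 s=1: L1-HIT | VC [21]
  [5] addr=0x14c blk=41 s=1: L1-HIT | VC [21]
  [6] addr=0x1ce blk=57 s=1: MISS | VC [21, 41]
  [7] addr=0x161 blk=44 s=4: MISS | VC [21, 41]
  [8] addr=0x1ce blk=57 s=1: L1-HIT | VC [21, 41]
  [9] addr=0xc0 blk=24 s=0: MISS | VC [21, 41]
  [10] addr=0x14a blk=41 s=1: VC-HIT | VC [21, 57]
  [11] addr=0x41 blk=8 s=0: MISS | VC [21, 57, 24]
  [12] addr=0x82 blk=16 s=0: MISS | VC [57, 24, 8]
  [13] addr=0x44 blk=8 s=0: VC-HIT | VC [57, 24, 16]

SEQ = [MISS, L1-HIT, MISS, MISS, L1-HIT, L1-HIT, MISS, MISS, L1-HIT, MISS, VC-HIT, MISS, MISS, VC-HIT]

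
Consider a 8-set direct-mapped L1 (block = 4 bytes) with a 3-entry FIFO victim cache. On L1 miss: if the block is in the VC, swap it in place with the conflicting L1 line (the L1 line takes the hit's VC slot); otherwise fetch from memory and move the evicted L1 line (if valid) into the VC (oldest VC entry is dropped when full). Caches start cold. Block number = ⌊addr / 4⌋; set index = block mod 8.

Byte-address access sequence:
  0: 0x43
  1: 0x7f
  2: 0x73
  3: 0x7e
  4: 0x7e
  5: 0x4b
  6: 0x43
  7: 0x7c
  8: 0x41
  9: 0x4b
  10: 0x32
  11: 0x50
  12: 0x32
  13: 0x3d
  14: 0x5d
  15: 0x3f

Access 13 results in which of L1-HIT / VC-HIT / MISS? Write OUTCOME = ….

OUTCOME = MISS

#0 0x43→b16/s0 MISS; vc=[]
#1 0x7f→b31/s7 MISS; vc=[]
#2 0x73→b28/s4 MISS; vc=[]
#3 0x7e→b31/s7 L1-HIT; vc=[]
#4 0x7e→b31/s7 L1-HIT; vc=[]
#5 0x4b→b18/s2 MISS; vc=[]
#6 0x43→b16/s0 L1-HIT; vc=[]
#7 0x7c→b31/s7 L1-HIT; vc=[]
#8 0x41→b16/s0 L1-HIT; vc=[]
#9 0x4b→b18/s2 L1-HIT; vc=[]
#10 0x32→b12/s4 MISS; vc=[28]
#11 0x50→b20/s4 MISS; vc=[28,12]
#12 0x32→b12/s4 VC-HIT; vc=[28,20]
#13 0x3d→b15/s7 MISS; vc=[28,20,31]
#14 0x5d→b23/s7 MISS; vc=[20,31,15]
#15 0x3f→b15/s7 VC-HIT; vc=[20,31,23]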